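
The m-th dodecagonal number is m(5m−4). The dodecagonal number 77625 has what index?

Set n(5n−4) = 77625, giving 5n² − 4n − 77625 = 0.
The discriminant is 16 + 20·77625 = 1552516, and √1552516 = 1246.
So n = (4 + 1246) / 10 = 1250/10 = 125.
Check: 125·(5·125 − 4) = 77625. ✓

125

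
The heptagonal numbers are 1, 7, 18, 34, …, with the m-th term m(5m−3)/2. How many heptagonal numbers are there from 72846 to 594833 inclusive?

The n-th heptagonal number is n(5n−3)/2.
Smallest index with value ≥ 72846: n = 171 (giving 72846).
Largest index with value ≤ 594833: n = 488 (giving 594628).
Indices 171 through 488: 318 terms.

318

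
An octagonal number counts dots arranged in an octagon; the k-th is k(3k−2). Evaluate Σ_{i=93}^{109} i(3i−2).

518041

Σ i(3i−2) = 3Σi² − 2Σi over i = 93..109.
Σi = 5995 − 4278 = 1717 and Σi² = 437635 − 263810 = 173825.
3·173825 − 2·1717 = 518041.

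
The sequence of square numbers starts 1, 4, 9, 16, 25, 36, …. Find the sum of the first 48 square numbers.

Σ_{i=1}^{48} i² = 48·49·97/6 = 38024.

38024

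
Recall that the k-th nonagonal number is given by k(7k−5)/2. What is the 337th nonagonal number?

337·(7·337 − 5)/2 = 337·2354/2 = 337·1177 = 396649.

396649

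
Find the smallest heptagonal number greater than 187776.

188650

Solve n(5n−3)/2 > 187776 for integer n.
The largest n with value ≤ 187776 is 274 (since 187279 ≤ 187776 < 188650), so the first above is n = 275, value 188650.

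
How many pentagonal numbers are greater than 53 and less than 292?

8

The n-th pentagonal number is n(3n−1)/2.
Smallest index with value > 53: n = 7 (giving 70).
Largest index with value < 292: n = 14 (giving 287).
Indices 7 through 14: 8 terms.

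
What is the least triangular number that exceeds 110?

120

Solve n(n+1)/2 > 110 for integer n.
The largest n with value ≤ 110 is 14 (since 105 ≤ 110 < 120), so the first above is n = 15, value 120.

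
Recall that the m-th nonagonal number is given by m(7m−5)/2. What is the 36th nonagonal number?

4446

The 36th nonagonal number is n(7n−5)/2 with n = 36.
36·(7·36 − 5)/2 = 36·247/2 = 4446.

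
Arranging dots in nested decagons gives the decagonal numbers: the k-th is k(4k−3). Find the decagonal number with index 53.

11077

The 53rd decagonal number is n(4n−3) with n = 53.
53·(4·53 − 3) = 53·209 = 11077.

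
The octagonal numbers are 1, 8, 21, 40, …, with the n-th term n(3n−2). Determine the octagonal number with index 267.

213333

267·(3·267 − 2) = 267·799 = 213333.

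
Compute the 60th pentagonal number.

The 60th pentagonal number is n(3n−1)/2 with n = 60.
60·(3·60 − 1)/2 = 60·179/2 = 5370.

5370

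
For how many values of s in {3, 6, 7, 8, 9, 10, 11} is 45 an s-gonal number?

2

s = 3: P(3, 9) = 45. ✓
s = 6: P(6, 5) = 45. ✓
s = 7: P(7, 4) = 34 and P(7, 5) = 55; 45 is not s-gonal.
s = 8: P(8, 4) = 40 and P(8, 5) = 65; 45 is not s-gonal.
s = 9: P(9, 3) = 24 and P(9, 4) = 46; 45 is not s-gonal.
s = 10: P(10, 3) = 27 and P(10, 4) = 52; 45 is not s-gonal.
s = 11: P(11, 3) = 30 and P(11, 4) = 58; 45 is not s-gonal.
Hits: s ∈ {3, 6} → 2.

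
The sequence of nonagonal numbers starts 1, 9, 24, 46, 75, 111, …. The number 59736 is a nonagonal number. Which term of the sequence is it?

Set n(7n−5)/2 = 59736, giving 7n² − 5n − 119472 = 0.
So n = (5 + 1829) / 14 = 1834/14 = 131.

131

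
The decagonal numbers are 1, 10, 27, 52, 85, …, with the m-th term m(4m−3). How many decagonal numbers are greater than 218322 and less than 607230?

The n-th decagonal number is n(4n−3).
Smallest index with value > 218322: n = 235 (giving 220195).
Largest index with value < 607230: n = 389 (giving 604117).
Indices 235 through 389: 155 terms.

155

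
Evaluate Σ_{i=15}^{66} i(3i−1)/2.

Σ i(3i−1)/2 = (3Σi² − Σi) / 2 over i = 15..66.
Σi = 2211 − 105 = 2106 and Σi² = 98021 − 1015 = 97006.
(3·97006 − 1·2106) / 2 = 288912/2 = 144456.

144456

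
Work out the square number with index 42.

1764

The 42nd square number is n² with n = 42.
42² = 1764.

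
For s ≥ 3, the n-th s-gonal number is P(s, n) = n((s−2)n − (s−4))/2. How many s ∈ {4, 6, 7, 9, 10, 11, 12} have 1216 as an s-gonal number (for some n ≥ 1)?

2

s = 4: P(4, 34) = 1156 and P(4, 35) = 1225; 1216 is not s-gonal.
s = 6: P(6, 24) = 1128 and P(6, 25) = 1225; 1216 is not s-gonal.
s = 7: P(7, 22) = 1177 and P(7, 23) = 1288; 1216 is not s-gonal.
s = 9: P(9, 19) = 1216. ✓
s = 10: P(10, 17) = 1105 and P(10, 18) = 1242; 1216 is not s-gonal.
s = 11: P(11, 16) = 1096 and P(11, 17) = 1241; 1216 is not s-gonal.
s = 12: P(12, 16) = 1216. ✓
Hits: s ∈ {9, 12} → 2.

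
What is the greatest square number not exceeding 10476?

Solve n² ≤ 10476 for integer n.
n = 102 gives 10404 ≤ 10476, while n = 103 gives 10609 > 10476; so the answer is 10404.

10404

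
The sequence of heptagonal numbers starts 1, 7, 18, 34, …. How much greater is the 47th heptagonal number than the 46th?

231

Consecutive heptagonal numbers differ by 5n − 4: here 5·47 − 4 = 231.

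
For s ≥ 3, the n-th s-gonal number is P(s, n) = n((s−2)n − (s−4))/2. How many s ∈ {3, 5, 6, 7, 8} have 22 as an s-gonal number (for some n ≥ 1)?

s = 3: P(3, 6) = 21 and P(3, 7) = 28; 22 is not s-gonal.
s = 5: P(5, 4) = 22. ✓
s = 6: P(6, 3) = 15 and P(6, 4) = 28; 22 is not s-gonal.
s = 7: P(7, 3) = 18 and P(7, 4) = 34; 22 is not s-gonal.
s = 8: P(8, 3) = 21 and P(8, 4) = 40; 22 is not s-gonal.
Hits: s ∈ {5} → 1.

1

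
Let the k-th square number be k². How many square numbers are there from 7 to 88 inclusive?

The n-th square number is n².
Smallest index with value ≥ 7: n = 3 (giving 9).
Largest index with value ≤ 88: n = 9 (giving 81).
Indices 3 through 9: 7 terms.

7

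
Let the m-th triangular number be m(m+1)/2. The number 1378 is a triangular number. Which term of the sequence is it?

52

Set n(n+1)/2 = 1378, giving n² + n − 2756 = 0.
The discriminant is 1 + 8·1378 = 11025, and √11025 = 105.
So n = (-1 + 105) / 2 = 104/2 = 52.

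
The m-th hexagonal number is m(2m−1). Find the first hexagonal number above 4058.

4186

Solve n(2n−1) > 4058 for integer n.
The largest n with value ≤ 4058 is 45 (since 4005 ≤ 4058 < 4186), so the first above is n = 46, value 4186.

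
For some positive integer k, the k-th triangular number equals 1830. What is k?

60

Set n(n+1)/2 = 1830, giving n² + n − 3660 = 0.
So n = (-1 + 121) / 2 = 120/2 = 60.
Check: 60·61/2 = 1830. ✓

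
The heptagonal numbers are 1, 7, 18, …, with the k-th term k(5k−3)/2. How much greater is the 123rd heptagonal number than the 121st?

123·(5·123 − 3)/2 = 37638 and 121·(5·121 − 3)/2 = 36421.
Difference: 37638 − 36421 = 1217.

1217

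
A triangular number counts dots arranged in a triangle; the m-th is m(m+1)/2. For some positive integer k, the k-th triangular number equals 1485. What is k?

Set n(n+1)/2 = 1485, giving n² + n − 2970 = 0.
The discriminant is 1 + 8·1485 = 11881, and √11881 = 109.
So n = (-1 + 109) / 2 = 108/2 = 54.
Check: 54·55/2 = 1485. ✓

54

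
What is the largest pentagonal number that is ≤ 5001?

4845

Solve n(3n−1)/2 ≤ 5001 for integer n.
n = 57 gives 4845 ≤ 5001, while n = 58 gives 5017 > 5001; so the answer is 4845.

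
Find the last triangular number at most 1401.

Solve n(n+1)/2 ≤ 1401 for integer n.
n = 52 gives 1378 ≤ 1401, while n = 53 gives 1431 > 1401; so the answer is 1378.

1378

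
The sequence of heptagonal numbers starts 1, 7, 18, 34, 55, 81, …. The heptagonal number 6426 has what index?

51

Set n(5n−3)/2 = 6426, giving 5n² − 3n − 12852 = 0.
So n = (3 + 507) / 10 = 510/10 = 51.
Check: 51·(5·51 − 3)/2 = 6426. ✓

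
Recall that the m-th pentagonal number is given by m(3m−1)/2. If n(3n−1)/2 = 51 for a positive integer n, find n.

6

Set n(3n−1)/2 = 51, giving 3n² − n − 102 = 0.
The discriminant is 1 + 24·51 = 1225, and √1225 = 35.
So n = (1 + 35) / 6 = 36/6 = 6.
Check: 6·(3·6 − 1)/2 = 51. ✓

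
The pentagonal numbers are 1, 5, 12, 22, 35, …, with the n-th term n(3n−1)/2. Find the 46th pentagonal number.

3151

46·(3·46 − 1)/2 = 46·137/2 = 3151.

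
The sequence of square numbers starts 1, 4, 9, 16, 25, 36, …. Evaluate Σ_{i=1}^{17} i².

1785

Σ_{i=1}^{17} i² = 17·18·35/6 = 1785.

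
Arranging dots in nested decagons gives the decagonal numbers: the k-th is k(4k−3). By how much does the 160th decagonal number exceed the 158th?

160·(4·160 − 3) = 101920 and 158·(4·158 − 3) = 99382.
Difference: 101920 − 99382 = 2538.

2538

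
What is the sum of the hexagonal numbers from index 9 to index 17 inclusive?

3045

Σ i(2i−1) = 2Σi² − Σi over i = 9..17.
Σi = 153 − 36 = 117 and Σi² = 1785 − 204 = 1581.
2·1581 − 1·117 = 3045.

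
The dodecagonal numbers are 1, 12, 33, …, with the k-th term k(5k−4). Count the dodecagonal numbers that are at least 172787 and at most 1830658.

419

The n-th dodecagonal number is n(5n−4).
Smallest index with value ≥ 172787: n = 187 (giving 174097).
Largest index with value ≤ 1830658: n = 605 (giving 1827705).
Indices 187 through 605: 419 terms.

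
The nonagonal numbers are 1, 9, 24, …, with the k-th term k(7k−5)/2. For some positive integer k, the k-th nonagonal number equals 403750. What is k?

Set n(7n−5)/2 = 403750, giving 7n² − 5n − 807500 = 0.
The discriminant is 25 + 56·403750 = 22610025, and √22610025 = 4755.
So n = (5 + 4755) / 14 = 4760/14 = 340.

340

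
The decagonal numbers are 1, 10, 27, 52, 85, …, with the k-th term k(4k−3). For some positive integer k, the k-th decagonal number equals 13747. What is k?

Set n(4n−3) = 13747, giving 4n² − 3n − 13747 = 0.
So n = (3 + 469) / 8 = 472/8 = 59.

59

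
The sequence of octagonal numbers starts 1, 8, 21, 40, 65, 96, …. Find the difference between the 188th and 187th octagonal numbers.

1123

Consecutive octagonal numbers differ by 6n − 5: here 6·188 − 5 = 1123.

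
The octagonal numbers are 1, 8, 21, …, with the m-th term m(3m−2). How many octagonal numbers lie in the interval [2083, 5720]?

18

The n-th octagonal number is n(3n−2).
Smallest index with value ≥ 2083: n = 27 (giving 2133).
Largest index with value ≤ 5720: n = 44 (giving 5720).
Indices 27 through 44: 18 terms.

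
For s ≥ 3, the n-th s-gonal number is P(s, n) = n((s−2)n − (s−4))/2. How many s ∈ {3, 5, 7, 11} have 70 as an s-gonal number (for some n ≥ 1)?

1

s = 3: P(3, 11) = 66 and P(3, 12) = 78; 70 is not s-gonal.
s = 5: P(5, 7) = 70. ✓
s = 7: P(7, 5) = 55 and P(7, 6) = 81; 70 is not s-gonal.
s = 11: P(11, 4) = 58 and P(11, 5) = 95; 70 is not s-gonal.
Hits: s ∈ {5} → 1.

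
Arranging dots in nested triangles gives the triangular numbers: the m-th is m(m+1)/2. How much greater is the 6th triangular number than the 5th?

6

Consecutive triangular numbers differ by n: T_{6} − T_{5} = 6.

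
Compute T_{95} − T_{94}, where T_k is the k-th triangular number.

95

Consecutive triangular numbers differ by n: T_{95} − T_{94} = 95.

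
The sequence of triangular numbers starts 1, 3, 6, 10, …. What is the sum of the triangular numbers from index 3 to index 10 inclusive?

Σ i(i+1)/2 = (Σi² + Σi) / 2 over i = 3..10.
Σi = 55 − 3 = 52 and Σi² = 385 − 5 = 380.
(1·380 + 1·52) / 2 = 432/2 = 216.

216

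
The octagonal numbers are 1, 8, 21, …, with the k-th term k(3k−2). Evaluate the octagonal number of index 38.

4256

38·(3·38 − 2) = 38·112 = 4256.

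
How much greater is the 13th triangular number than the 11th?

13·14/2 = 91 and 11·12/2 = 66.
Difference: 91 − 66 = 25.

25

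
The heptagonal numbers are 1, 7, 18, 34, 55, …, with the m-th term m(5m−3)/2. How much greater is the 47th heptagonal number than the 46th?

231

Consecutive heptagonal numbers differ by 5n − 4: here 5·47 − 4 = 231.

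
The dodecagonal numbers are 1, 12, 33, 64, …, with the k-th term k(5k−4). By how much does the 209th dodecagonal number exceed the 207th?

209·(5·209 − 4) = 217569 and 207·(5·207 − 4) = 213417.
Difference: 217569 − 213417 = 4152.

4152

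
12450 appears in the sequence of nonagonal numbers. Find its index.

Set n(7n−5)/2 = 12450, giving 7n² − 5n − 24900 = 0.
The discriminant is 25 + 56·12450 = 697225, and √697225 = 835.
So n = (5 + 835) / 14 = 840/14 = 60.

60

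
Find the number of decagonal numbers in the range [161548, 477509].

144

The n-th decagonal number is n(4n−3).
Smallest index with value ≥ 161548: n = 202 (giving 162610).
Largest index with value ≤ 477509: n = 345 (giving 475065).
Indices 202 through 345: 144 terms.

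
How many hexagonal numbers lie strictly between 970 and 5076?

28

The n-th hexagonal number is n(2n−1).
Smallest index with value > 970: n = 23 (giving 1035).
Largest index with value < 5076: n = 50 (giving 4950).
Indices 23 through 50: 28 terms.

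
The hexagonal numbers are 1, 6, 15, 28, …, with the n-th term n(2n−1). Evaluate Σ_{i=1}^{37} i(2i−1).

34447

Σ i(2i−1) = 2Σi² − Σi over i = 1..37.
Σi = 703 and Σi² = 17575.
2·17575 − 1·703 = 34447.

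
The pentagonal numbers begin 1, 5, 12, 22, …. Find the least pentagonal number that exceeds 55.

70

Solve n(3n−1)/2 > 55 for integer n.
The largest n with value ≤ 55 is 6 (since 51 ≤ 55 < 70), so the first above is n = 7, value 70.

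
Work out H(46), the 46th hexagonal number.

The 46th hexagonal number is n(2n−1) with n = 46.
46·(2·46 − 1) = 46·91 = 4186.

4186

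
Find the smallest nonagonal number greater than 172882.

Solve n(7n−5)/2 > 172882 for integer n.
The largest n with value ≤ 172882 is 222 (since 171939 ≤ 172882 < 173494), so the first above is n = 223, value 173494.

173494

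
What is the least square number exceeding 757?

Solve n² > 757 for integer n.
The largest n with value ≤ 757 is 27 (since 729 ≤ 757 < 784), so the first above is n = 28, value 784.

784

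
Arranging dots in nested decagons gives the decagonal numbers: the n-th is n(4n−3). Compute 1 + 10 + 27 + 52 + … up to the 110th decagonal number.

1780625

Σ i(4i−3) = 4Σi² − 3Σi over i = 1..110.
Σi = 6105 and Σi² = 449735.
4·449735 − 3·6105 = 1780625.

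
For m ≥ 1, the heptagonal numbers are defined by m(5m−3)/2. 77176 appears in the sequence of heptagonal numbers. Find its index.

176

Set n(5n−3)/2 = 77176, giving 5n² − 3n − 154352 = 0.
So n = (3 + 1757) / 10 = 1760/10 = 176.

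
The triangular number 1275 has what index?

50

Set n(n+1)/2 = 1275, giving n² + n − 2550 = 0.
The discriminant is 1 + 8·1275 = 10201, and √10201 = 101.
So n = (-1 + 101) / 2 = 100/2 = 50.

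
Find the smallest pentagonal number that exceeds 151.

176

Solve n(3n−1)/2 > 151 for integer n.
The largest n with value ≤ 151 is 10 (since 145 ≤ 151 < 176), so the first above is n = 11, value 176.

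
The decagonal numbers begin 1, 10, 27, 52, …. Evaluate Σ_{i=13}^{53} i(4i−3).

197497

Σ i(4i−3) = 4Σi² − 3Σi over i = 13..53.
Σi = 1431 − 78 = 1353 and Σi² = 51039 − 650 = 50389.
4·50389 − 3·1353 = 197497.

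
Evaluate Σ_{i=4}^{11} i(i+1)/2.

Σ i(i+1)/2 = (Σi² + Σi) / 2 over i = 4..11.
Σi = 66 − 6 = 60 and Σi² = 506 − 14 = 492.
(1·492 + 1·60) / 2 = 552/2 = 276.

276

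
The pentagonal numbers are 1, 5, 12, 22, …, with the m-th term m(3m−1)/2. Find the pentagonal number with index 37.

The 37th pentagonal number is n(3n−1)/2 with n = 37.
37·(3·37 − 1)/2 = 37·110/2 = 37·55 = 2035.

2035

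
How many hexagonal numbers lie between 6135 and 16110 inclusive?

The n-th hexagonal number is n(2n−1).
Smallest index with value ≥ 6135: n = 56 (giving 6216).
Largest index with value ≤ 16110: n = 90 (giving 16110).
Indices 56 through 90: 35 terms.

35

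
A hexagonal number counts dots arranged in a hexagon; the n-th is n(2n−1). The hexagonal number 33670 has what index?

130

Set n(2n−1) = 33670, giving 2n² − n − 33670 = 0.
So n = (1 + 519) / 4 = 520/4 = 130.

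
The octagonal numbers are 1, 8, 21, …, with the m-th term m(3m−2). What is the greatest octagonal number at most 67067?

66305

Solve n(3n−2) ≤ 67067 for integer n.
n = 149 gives 66305 ≤ 67067, while n = 150 gives 67200 > 67067; so the answer is 66305.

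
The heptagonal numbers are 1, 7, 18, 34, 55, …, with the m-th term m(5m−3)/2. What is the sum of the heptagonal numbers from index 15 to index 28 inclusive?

16296

Σ i(5i−3)/2 = (5Σi² − 3Σi) / 2 over i = 15..28.
Σi = 406 − 105 = 301 and Σi² = 7714 − 1015 = 6699.
(5·6699 − 3·301) / 2 = 32592/2 = 16296.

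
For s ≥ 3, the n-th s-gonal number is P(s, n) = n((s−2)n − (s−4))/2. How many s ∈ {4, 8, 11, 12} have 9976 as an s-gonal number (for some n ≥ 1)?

s = 4: P(4, 99) = 9801 and P(4, 100) = 10000; 9976 is not s-gonal.
s = 8: P(8, 58) = 9976. ✓
s = 11: P(11, 47) = 9776 and P(11, 48) = 10200; 9976 is not s-gonal.
s = 12: P(12, 45) = 9945 and P(12, 46) = 10396; 9976 is not s-gonal.
Hits: s ∈ {8} → 1.

1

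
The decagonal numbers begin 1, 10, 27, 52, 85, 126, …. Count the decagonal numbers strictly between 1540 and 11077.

32

The n-th decagonal number is n(4n−3).
Smallest index with value > 1540: n = 21 (giving 1701).
Largest index with value < 11077: n = 52 (giving 10660).
Indices 21 through 52: 32 terms.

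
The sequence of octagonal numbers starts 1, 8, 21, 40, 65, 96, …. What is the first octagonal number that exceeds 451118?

453185

Solve n(3n−2) > 451118 for integer n.
The largest n with value ≤ 451118 is 388 (since 450856 ≤ 451118 < 453185), so the first above is n = 389, value 453185.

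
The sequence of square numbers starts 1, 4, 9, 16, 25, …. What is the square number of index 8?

64

8² = 64.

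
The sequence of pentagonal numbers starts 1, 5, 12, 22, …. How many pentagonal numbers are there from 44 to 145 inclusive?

The n-th pentagonal number is n(3n−1)/2.
Smallest index with value ≥ 44: n = 6 (giving 51).
Largest index with value ≤ 145: n = 10 (giving 145).
Indices 6 through 10: 5 terms.

5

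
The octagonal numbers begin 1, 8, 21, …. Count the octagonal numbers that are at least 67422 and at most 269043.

149

The n-th octagonal number is n(3n−2).
Smallest index with value ≥ 67422: n = 151 (giving 68101).
Largest index with value ≤ 269043: n = 299 (giving 267605).
Indices 151 through 299: 149 terms.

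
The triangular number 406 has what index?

28

Set n(n+1)/2 = 406, giving n² + n − 812 = 0.
So n = (-1 + 57) / 2 = 56/2 = 28.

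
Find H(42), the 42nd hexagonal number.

The 42nd hexagonal number is n(2n−1) with n = 42.
42·(2·42 − 1) = 42·83 = 3486.

3486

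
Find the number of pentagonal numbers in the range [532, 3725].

32

The n-th pentagonal number is n(3n−1)/2.
Smallest index with value ≥ 532: n = 19 (giving 532).
Largest index with value ≤ 3725: n = 50 (giving 3725).
Indices 19 through 50: 32 terms.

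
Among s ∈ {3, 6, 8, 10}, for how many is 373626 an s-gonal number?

1

s = 3: P(3, 863) = 372816 and P(3, 864) = 373680; 373626 is not s-gonal.
s = 6: P(6, 432) = 372816 and P(6, 433) = 374545; 373626 is not s-gonal.
s = 8: P(8, 353) = 373121 and P(8, 354) = 375240; 373626 is not s-gonal.
s = 10: P(10, 306) = 373626. ✓
Hits: s ∈ {10} → 1.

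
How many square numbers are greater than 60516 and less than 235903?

239

The n-th square number is n².
Smallest index with value > 60516: n = 247 (giving 61009).
Largest index with value < 235903: n = 485 (giving 235225).
Indices 247 through 485: 239 terms.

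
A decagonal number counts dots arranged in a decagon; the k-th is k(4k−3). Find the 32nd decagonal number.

32·(4·32 − 3) = 32·125 = 4000.

4000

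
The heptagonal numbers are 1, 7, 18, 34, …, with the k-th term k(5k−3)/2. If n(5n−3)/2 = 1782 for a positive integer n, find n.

27

Set n(5n−3)/2 = 1782, giving 5n² − 3n − 3564 = 0.
The discriminant is 9 + 40·1782 = 71289, and √71289 = 267.
So n = (3 + 267) / 10 = 270/10 = 27.
Check: 27·(5·27 − 3)/2 = 1782. ✓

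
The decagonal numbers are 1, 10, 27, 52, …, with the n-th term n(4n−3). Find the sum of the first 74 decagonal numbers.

Σ i(4i−3) = 4Σi² − 3Σi over i = 1..74.
Σi = 2775 and Σi² = 137825.
4·137825 − 3·2775 = 542975.

542975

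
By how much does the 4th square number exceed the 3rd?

7

n² − (n−1)² = 2n − 1, so 4² − 3² = 2·4 − 1 = 7.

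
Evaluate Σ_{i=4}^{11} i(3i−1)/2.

708

Σ i(3i−1)/2 = (3Σi² − Σi) / 2 over i = 4..11.
Σi = 66 − 6 = 60 and Σi² = 506 − 14 = 492.
(3·492 − 1·60) / 2 = 1416/2 = 708.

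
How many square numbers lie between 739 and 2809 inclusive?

26

The n-th square number is n².
Smallest index with value ≥ 739: n = 28 (giving 784).
Largest index with value ≤ 2809: n = 53 (giving 2809).
Indices 28 through 53: 26 terms.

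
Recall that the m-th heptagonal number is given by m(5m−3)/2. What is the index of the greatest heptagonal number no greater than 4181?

41

Solve n(5n−3)/2 ≤ 4181 for integer n.
n = 41 gives 4141 ≤ 4181, while n = 42 gives 4347 > 4181; so the answer is index 41.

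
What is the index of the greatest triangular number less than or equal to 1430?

52

Solve n(n+1)/2 ≤ 1430 for integer n.
n = 52 gives 1378 ≤ 1430, while n = 53 gives 1431 > 1430; so the answer is index 52.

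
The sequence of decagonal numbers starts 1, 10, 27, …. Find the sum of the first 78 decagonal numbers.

Σ i(4i−3) = 4Σi² − 3Σi over i = 1..78.
Σi = 3081 and Σi² = 161239.
4·161239 − 3·3081 = 635713.

635713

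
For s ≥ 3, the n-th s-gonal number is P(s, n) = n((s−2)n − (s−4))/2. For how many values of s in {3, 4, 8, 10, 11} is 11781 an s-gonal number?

s = 3: P(3, 153) = 11781. ✓
s = 4: P(4, 108) = 11664 and P(4, 109) = 11881; 11781 is not s-gonal.
s = 8: P(8, 63) = 11781. ✓
s = 10: P(10, 54) = 11502 and P(10, 55) = 11935; 11781 is not s-gonal.
s = 11: P(11, 51) = 11526 and P(11, 52) = 11986; 11781 is not s-gonal.
Hits: s ∈ {3, 8} → 2.

2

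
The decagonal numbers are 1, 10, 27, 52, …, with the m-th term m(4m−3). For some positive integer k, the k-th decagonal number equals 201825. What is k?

225

Set n(4n−3) = 201825, giving 4n² − 3n − 201825 = 0.
So n = (3 + 1797) / 8 = 1800/8 = 225.
Check: 225·(4·225 − 3) = 201825. ✓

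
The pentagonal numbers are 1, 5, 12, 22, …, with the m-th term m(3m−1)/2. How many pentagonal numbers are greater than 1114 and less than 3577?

21

The n-th pentagonal number is n(3n−1)/2.
Smallest index with value > 1114: n = 28 (giving 1162).
Largest index with value < 3577: n = 48 (giving 3432).
Indices 28 through 48: 21 terms.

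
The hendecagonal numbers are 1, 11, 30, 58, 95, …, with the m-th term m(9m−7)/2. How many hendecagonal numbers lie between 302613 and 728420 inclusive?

143

The n-th hendecagonal number is n(9n−7)/2.
Smallest index with value ≥ 302613: n = 260 (giving 303290).
Largest index with value ≤ 728420: n = 402 (giving 725811).
Indices 260 through 402: 143 terms.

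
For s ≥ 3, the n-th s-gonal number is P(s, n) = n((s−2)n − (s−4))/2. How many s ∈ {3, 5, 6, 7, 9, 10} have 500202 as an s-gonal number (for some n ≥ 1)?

1

s = 3: P(3, 999) = 499500 and P(3, 1000) = 500500; 500202 is not s-gonal.
s = 5: P(5, 577) = 499105 and P(5, 578) = 500837; 500202 is not s-gonal.
s = 6: P(6, 500) = 499500 and P(6, 501) = 501501; 500202 is not s-gonal.
s = 7: P(7, 447) = 498852 and P(7, 448) = 501088; 500202 is not s-gonal.
s = 9: P(9, 378) = 499149 and P(9, 379) = 501796; 500202 is not s-gonal.
s = 10: P(10, 354) = 500202. ✓
Hits: s ∈ {10} → 1.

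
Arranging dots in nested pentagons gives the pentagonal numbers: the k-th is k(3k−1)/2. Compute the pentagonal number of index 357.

The 357th pentagonal number is n(3n−1)/2 with n = 357.
357·(3·357 − 1)/2 = 357·1070/2 = 357·535 = 190995.

190995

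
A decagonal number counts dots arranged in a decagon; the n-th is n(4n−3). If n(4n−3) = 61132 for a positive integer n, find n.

124

Set n(4n−3) = 61132, giving 4n² − 3n − 61132 = 0.
The discriminant is 9 + 16·61132 = 978121, and √978121 = 989.
So n = (3 + 989) / 8 = 992/8 = 124.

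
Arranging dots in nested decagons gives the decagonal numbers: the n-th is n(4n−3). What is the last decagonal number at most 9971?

Solve n(4n−3) ≤ 9971 for integer n.
n = 50 gives 9850 ≤ 9971, while n = 51 gives 10251 > 9971; so the answer is 9850.

9850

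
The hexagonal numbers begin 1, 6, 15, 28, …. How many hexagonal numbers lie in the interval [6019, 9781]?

15

The n-th hexagonal number is n(2n−1).
Smallest index with value ≥ 6019: n = 56 (giving 6216).
Largest index with value ≤ 9781: n = 70 (giving 9730).
Indices 56 through 70: 15 terms.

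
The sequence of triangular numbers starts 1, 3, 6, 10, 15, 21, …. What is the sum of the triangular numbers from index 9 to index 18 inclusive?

Σ i(i+1)/2 = (Σi² + Σi) / 2 over i = 9..18.
Σi = 171 − 36 = 135 and Σi² = 2109 − 204 = 1905.
(1·1905 + 1·135) / 2 = 2040/2 = 1020.

1020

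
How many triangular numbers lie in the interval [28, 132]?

The n-th triangular number is n(n+1)/2.
Smallest index with value ≥ 28: n = 7 (giving 28).
Largest index with value ≤ 132: n = 15 (giving 120).
Indices 7 through 15: 9 terms.

9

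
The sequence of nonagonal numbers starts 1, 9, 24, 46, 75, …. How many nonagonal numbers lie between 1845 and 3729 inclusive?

The n-th nonagonal number is n(7n−5)/2.
Smallest index with value ≥ 1845: n = 24 (giving 1956).
Largest index with value ≤ 3729: n = 33 (giving 3729).
Indices 24 through 33: 10 terms.

10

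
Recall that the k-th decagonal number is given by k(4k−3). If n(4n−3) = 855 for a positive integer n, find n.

Set n(4n−3) = 855, giving 4n² − 3n − 855 = 0.
The discriminant is 9 + 16·855 = 13689, and √13689 = 117.
So n = (3 + 117) / 8 = 120/8 = 15.

15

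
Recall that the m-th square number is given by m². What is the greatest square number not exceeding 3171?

Solve n² ≤ 3171 for integer n.
n = 56 gives 3136 ≤ 3171, while n = 57 gives 3249 > 3171; so the answer is 3136.

3136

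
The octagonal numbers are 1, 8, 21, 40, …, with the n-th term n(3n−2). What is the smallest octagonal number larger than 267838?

269400

Solve n(3n−2) > 267838 for integer n.
The largest n with value ≤ 267838 is 299 (since 267605 ≤ 267838 < 269400), so the first above is n = 300, value 269400.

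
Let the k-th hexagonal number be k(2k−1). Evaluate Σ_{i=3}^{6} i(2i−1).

Σ i(2i−1) = 2Σi² − Σi over i = 3..6.
Σi = 21 − 3 = 18 and Σi² = 91 − 5 = 86.
2·86 − 1·18 = 154.

154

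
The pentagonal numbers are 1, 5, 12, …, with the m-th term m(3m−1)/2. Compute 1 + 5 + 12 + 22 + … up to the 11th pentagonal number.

Σ i(3i−1)/2 = (3Σi² − Σi) / 2 over i = 1..11.
Σi = 66 and Σi² = 506.
(3·506 − 1·66) / 2 = 1452/2 = 726.

726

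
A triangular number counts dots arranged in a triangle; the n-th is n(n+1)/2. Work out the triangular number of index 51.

The 51st triangular number is n(n+1)/2 with n = 51.
51·52/2 = 2652/2 = 1326.

1326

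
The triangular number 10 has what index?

Set n(n+1)/2 = 10, giving n² + n − 20 = 0.
The discriminant is 1 + 8·10 = 81, and √81 = 9.
So n = (-1 + 9) / 2 = 8/2 = 4.

4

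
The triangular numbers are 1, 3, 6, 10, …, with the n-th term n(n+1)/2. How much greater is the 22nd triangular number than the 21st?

22

Consecutive triangular numbers differ by n: T_{22} − T_{21} = 22.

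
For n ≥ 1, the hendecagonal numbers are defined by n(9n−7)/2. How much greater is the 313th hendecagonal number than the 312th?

2809

Consecutive hendecagonal numbers differ by 9n − 8: here 9·313 − 8 = 2809.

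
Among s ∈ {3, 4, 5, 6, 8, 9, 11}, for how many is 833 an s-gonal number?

2

s = 3: P(3, 40) = 820 and P(3, 41) = 861; 833 is not s-gonal.
s = 4: P(4, 28) = 784 and P(4, 29) = 841; 833 is not s-gonal.
s = 5: P(5, 23) = 782 and P(5, 24) = 852; 833 is not s-gonal.
s = 6: P(6, 20) = 780 and P(6, 21) = 861; 833 is not s-gonal.
s = 8: P(8, 17) = 833. ✓
s = 9: P(9, 15) = 750 and P(9, 16) = 856; 833 is not s-gonal.
s = 11: P(11, 14) = 833. ✓
Hits: s ∈ {8, 11} → 2.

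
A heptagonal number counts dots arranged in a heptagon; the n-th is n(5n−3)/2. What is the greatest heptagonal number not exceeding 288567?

Solve n(5n−3)/2 ≤ 288567 for integer n.
n = 340 gives 288490 ≤ 288567, while n = 341 gives 290191 > 288567; so the answer is 288490.

288490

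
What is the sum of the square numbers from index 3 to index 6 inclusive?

Σ_{i=3}^{6} i² = 91 − 5 = 86.

86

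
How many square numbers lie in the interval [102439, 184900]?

The n-th square number is n².
Smallest index with value ≥ 102439: n = 321 (giving 103041).
Largest index with value ≤ 184900: n = 430 (giving 184900).
Indices 321 through 430: 110 terms.

110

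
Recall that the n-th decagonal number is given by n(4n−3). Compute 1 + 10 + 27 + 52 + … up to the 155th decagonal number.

4977050

Σ i(4i−3) = 4Σi² − 3Σi over i = 1..155.
Σi = 12090 and Σi² = 1253330.
4·1253330 − 3·12090 = 4977050.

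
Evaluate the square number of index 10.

10² = 100.

100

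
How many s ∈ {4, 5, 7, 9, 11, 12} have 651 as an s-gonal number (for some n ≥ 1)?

2

s = 4: P(4, 25) = 625 and P(4, 26) = 676; 651 is not s-gonal.
s = 5: P(5, 21) = 651. ✓
s = 7: P(7, 16) = 616 and P(7, 17) = 697; 651 is not s-gonal.
s = 9: P(9, 14) = 651. ✓
s = 11: P(11, 12) = 606 and P(11, 13) = 715; 651 is not s-gonal.
s = 12: P(12, 11) = 561 and P(12, 12) = 672; 651 is not s-gonal.
Hits: s ∈ {5, 9} → 2.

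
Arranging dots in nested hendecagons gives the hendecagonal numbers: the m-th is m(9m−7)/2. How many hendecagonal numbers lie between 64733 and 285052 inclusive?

The n-th hendecagonal number is n(9n−7)/2.
Smallest index with value ≥ 64733: n = 121 (giving 65461).
Largest index with value ≤ 285052: n = 252 (giving 284886).
Indices 121 through 252: 132 terms.

132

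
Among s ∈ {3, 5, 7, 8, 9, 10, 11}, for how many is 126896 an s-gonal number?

1

s = 3: P(3, 503) = 126756 and P(3, 504) = 127260; 126896 is not s-gonal.
s = 5: P(5, 291) = 126876 and P(5, 292) = 127750; 126896 is not s-gonal.
s = 7: P(7, 225) = 126225 and P(7, 226) = 127351; 126896 is not s-gonal.
s = 8: P(8, 206) = 126896. ✓
s = 9: P(9, 190) = 125875 and P(9, 191) = 127206; 126896 is not s-gonal.
s = 10: P(10, 178) = 126202 and P(10, 179) = 127627; 126896 is not s-gonal.
s = 11: P(11, 168) = 126420 and P(11, 169) = 127933; 126896 is not s-gonal.
Hits: s ∈ {8} → 1.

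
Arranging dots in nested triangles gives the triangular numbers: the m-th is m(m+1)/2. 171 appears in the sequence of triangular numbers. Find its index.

18

Set n(n+1)/2 = 171, giving n² + n − 342 = 0.
The discriminant is 1 + 8·171 = 1369, and √1369 = 37.
So n = (-1 + 37) / 2 = 36/2 = 18.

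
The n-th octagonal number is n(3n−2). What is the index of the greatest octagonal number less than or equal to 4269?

Solve n(3n−2) ≤ 4269 for integer n.
n = 38 gives 4256 ≤ 4269, while n = 39 gives 4485 > 4269; so the answer is index 38.

38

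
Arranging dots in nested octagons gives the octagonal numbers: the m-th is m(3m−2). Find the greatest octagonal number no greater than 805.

Solve n(3n−2) ≤ 805 for integer n.
n = 16 gives 736 ≤ 805, while n = 17 gives 833 > 805; so the answer is 736.

736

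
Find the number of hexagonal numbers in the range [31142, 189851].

The n-th hexagonal number is n(2n−1).
Smallest index with value ≥ 31142: n = 126 (giving 31626).
Largest index with value ≤ 189851: n = 308 (giving 189420).
Indices 126 through 308: 183 terms.

183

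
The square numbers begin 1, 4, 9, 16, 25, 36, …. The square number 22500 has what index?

We need n² = 22500, so n = √22500 = 150.

150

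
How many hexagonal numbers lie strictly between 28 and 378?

9

The n-th hexagonal number is n(2n−1).
Smallest index with value > 28: n = 5 (giving 45).
Largest index with value < 378: n = 13 (giving 325).
Indices 5 through 13: 9 terms.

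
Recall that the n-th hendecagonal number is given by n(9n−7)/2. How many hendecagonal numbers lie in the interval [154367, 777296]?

The n-th hendecagonal number is n(9n−7)/2.
Smallest index with value ≥ 154367: n = 186 (giving 155031).
Largest index with value ≤ 777296: n = 416 (giving 777296).
Indices 186 through 416: 231 terms.

231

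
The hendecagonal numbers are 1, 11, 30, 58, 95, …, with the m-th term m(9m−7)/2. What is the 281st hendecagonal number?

354341

The 281st hendecagonal number is n(9n−7)/2 with n = 281.
281·(9·281 − 7)/2 = 281·2522/2 = 281·1261 = 354341.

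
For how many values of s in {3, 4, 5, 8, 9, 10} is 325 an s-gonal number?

s = 3: P(3, 25) = 325. ✓
s = 4: P(4, 18) = 324 and P(4, 19) = 361; 325 is not s-gonal.
s = 5: P(5, 14) = 287 and P(5, 15) = 330; 325 is not s-gonal.
s = 8: P(8, 10) = 280 and P(8, 11) = 341; 325 is not s-gonal.
s = 9: P(9, 10) = 325. ✓
s = 10: P(10, 9) = 297 and P(10, 10) = 370; 325 is not s-gonal.
Hits: s ∈ {3, 9} → 2.

2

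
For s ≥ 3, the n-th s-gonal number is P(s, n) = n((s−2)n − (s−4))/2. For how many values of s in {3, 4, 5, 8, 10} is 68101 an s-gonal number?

s = 3: P(3, 368) = 67896 and P(3, 369) = 68265; 68101 is not s-gonal.
s = 4: P(4, 260) = 67600 and P(4, 261) = 68121; 68101 is not s-gonal.
s = 5: P(5, 213) = 67947 and P(5, 214) = 68587; 68101 is not s-gonal.
s = 8: P(8, 151) = 68101. ✓
s = 10: P(10, 130) = 67210 and P(10, 131) = 68251; 68101 is not s-gonal.
Hits: s ∈ {8} → 1.

1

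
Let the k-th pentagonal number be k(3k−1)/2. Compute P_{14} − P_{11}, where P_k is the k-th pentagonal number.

14·(3·14 − 1)/2 = 287 and 11·(3·11 − 1)/2 = 176.
Difference: 287 − 176 = 111.

111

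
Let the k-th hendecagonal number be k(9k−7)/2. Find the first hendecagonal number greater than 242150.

243485

Solve n(9n−7)/2 > 242150 for integer n.
The largest n with value ≤ 242150 is 232 (since 241396 ≤ 242150 < 243485), so the first above is n = 233, value 243485.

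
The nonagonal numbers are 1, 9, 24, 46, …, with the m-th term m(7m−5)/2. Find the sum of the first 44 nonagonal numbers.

100320

Σ i(7i−5)/2 = (7Σi² − 5Σi) / 2 over i = 1..44.
Σi = 990 and Σi² = 29370.
(7·29370 − 5·990) / 2 = 200640/2 = 100320.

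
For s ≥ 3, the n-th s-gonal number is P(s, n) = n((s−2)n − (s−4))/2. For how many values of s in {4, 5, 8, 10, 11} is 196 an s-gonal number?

2

s = 4: P(4, 14) = 196. ✓
s = 5: P(5, 11) = 176 and P(5, 12) = 210; 196 is not s-gonal.
s = 8: P(8, 8) = 176 and P(8, 9) = 225; 196 is not s-gonal.
s = 10: P(10, 7) = 175 and P(10, 8) = 232; 196 is not s-gonal.
s = 11: P(11, 7) = 196. ✓
Hits: s ∈ {4, 11} → 2.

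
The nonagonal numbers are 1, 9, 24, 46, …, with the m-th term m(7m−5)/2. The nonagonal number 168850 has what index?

Set n(7n−5)/2 = 168850, giving 7n² − 5n − 337700 = 0.
The discriminant is 25 + 56·168850 = 9455625, and √9455625 = 3075.
So n = (5 + 3075) / 14 = 3080/14 = 220.
Check: 220·(7·220 − 5)/2 = 168850. ✓

220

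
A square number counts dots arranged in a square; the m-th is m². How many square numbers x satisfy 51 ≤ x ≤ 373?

12

The n-th square number is n².
Smallest index with value ≥ 51: n = 8 (giving 64).
Largest index with value ≤ 373: n = 19 (giving 361).
Indices 8 through 19: 12 terms.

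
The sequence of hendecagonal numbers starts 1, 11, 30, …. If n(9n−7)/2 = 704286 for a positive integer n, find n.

396

Set n(9n−7)/2 = 704286, giving 9n² − 7n − 1408572 = 0.
The discriminant is 49 + 72·704286 = 50708641, and √50708641 = 7121.
So n = (7 + 7121) / 18 = 7128/18 = 396.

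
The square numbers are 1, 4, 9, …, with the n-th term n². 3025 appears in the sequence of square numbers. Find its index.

We need n² = 3025, so n = √3025 = 55.
Check: 55² = 3025. ✓

55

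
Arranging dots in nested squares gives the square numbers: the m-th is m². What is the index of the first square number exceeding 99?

10

Solve n² > 99 for integer n.
The largest n with value ≤ 99 is 9 (since 81 ≤ 99 < 100), so the first above is n = 10, value 100.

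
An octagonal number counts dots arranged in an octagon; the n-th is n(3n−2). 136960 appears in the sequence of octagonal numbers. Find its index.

214

Set n(3n−2) = 136960, giving 3n² − 2n − 136960 = 0.
So n = (2 + 1282) / 6 = 1284/6 = 214.
Check: 214·(3·214 − 2) = 136960. ✓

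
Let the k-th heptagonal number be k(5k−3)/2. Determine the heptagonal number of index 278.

The 278th heptagonal number is n(5n−3)/2 with n = 278.
278·(5·278 − 3)/2 = 278·1387/2 = 192793.

192793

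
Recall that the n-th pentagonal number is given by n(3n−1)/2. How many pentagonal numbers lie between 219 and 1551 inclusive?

The n-th pentagonal number is n(3n−1)/2.
Smallest index with value ≥ 219: n = 13 (giving 247).
Largest index with value ≤ 1551: n = 32 (giving 1520).
Indices 13 through 32: 20 terms.

20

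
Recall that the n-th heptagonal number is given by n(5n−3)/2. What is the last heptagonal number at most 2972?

Solve n(5n−3)/2 ≤ 2972 for integer n.
n = 34 gives 2839 ≤ 2972, while n = 35 gives 3010 > 2972; so the answer is 2839.

2839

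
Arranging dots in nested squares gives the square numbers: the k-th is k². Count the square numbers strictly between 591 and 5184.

The n-th square number is n².
Smallest index with value > 591: n = 25 (giving 625).
Largest index with value < 5184: n = 71 (giving 5041).
Indices 25 through 71: 47 terms.

47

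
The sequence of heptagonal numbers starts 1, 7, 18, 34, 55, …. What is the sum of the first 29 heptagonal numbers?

Σ i(5i−3)/2 = (5Σi² − 3Σi) / 2 over i = 1..29.
Σi = 435 and Σi² = 8555.
(5·8555 − 3·435) / 2 = 41470/2 = 20735.

20735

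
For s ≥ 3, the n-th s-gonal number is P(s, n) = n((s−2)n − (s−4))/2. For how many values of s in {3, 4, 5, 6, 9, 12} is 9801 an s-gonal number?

s = 3: P(3, 139) = 9730 and P(3, 140) = 9870; 9801 is not s-gonal.
s = 4: P(4, 99) = 9801. ✓
s = 5: P(5, 81) = 9801. ✓
s = 6: P(6, 70) = 9730 and P(6, 71) = 10011; 9801 is not s-gonal.
s = 9: P(9, 53) = 9699 and P(9, 54) = 10071; 9801 is not s-gonal.
s = 12: P(12, 44) = 9504 and P(12, 45) = 9945; 9801 is not s-gonal.
Hits: s ∈ {4, 5} → 2.

2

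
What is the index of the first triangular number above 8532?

Solve n(n+1)/2 > 8532 for integer n.
The largest n with value ≤ 8532 is 130 (since 8515 ≤ 8532 < 8646), so the first above is n = 131, value 8646.

131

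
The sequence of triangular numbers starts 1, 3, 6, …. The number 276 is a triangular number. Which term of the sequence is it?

Set n(n+1)/2 = 276, giving n² + n − 552 = 0.
The discriminant is 1 + 8·276 = 2209, and √2209 = 47.
So n = (-1 + 47) / 2 = 46/2 = 23.

23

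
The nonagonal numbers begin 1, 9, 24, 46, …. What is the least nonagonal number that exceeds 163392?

164269

Solve n(7n−5)/2 > 163392 for integer n.
The largest n with value ≤ 163392 is 216 (since 162756 ≤ 163392 < 164269), so the first above is n = 217, value 164269.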